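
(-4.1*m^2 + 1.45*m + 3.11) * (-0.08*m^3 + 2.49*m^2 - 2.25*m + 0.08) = 0.328*m^5 - 10.325*m^4 + 12.5867*m^3 + 4.1534*m^2 - 6.8815*m + 0.2488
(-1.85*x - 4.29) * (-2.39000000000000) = 4.4215*x + 10.2531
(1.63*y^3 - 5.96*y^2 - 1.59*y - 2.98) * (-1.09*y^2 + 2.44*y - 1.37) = -1.7767*y^5 + 10.4736*y^4 - 15.0424*y^3 + 7.5338*y^2 - 5.0929*y + 4.0826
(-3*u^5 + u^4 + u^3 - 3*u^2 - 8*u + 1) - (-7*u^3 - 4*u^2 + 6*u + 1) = -3*u^5 + u^4 + 8*u^3 + u^2 - 14*u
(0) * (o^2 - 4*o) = 0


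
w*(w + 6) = w^2 + 6*w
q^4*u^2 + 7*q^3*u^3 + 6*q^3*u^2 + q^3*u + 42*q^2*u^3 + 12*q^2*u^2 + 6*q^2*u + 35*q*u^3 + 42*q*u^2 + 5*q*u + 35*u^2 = (q + 5)*(q + 7*u)*(q*u + 1)*(q*u + u)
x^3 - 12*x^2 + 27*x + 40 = (x - 8)*(x - 5)*(x + 1)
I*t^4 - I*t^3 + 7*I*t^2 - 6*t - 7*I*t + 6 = (t - 3*I)*(t + I)*(t + 2*I)*(I*t - I)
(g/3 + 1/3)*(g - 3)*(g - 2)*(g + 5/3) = g^4/3 - 7*g^3/9 - 17*g^2/9 + 23*g/9 + 10/3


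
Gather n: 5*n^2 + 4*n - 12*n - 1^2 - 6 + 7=5*n^2 - 8*n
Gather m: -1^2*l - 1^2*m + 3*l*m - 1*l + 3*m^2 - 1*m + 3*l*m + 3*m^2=-2*l + 6*m^2 + m*(6*l - 2)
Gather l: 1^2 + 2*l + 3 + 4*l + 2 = 6*l + 6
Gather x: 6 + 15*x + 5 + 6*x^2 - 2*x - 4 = 6*x^2 + 13*x + 7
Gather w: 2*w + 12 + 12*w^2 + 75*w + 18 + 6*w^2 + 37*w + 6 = 18*w^2 + 114*w + 36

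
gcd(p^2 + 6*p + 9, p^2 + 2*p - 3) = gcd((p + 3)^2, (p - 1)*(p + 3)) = p + 3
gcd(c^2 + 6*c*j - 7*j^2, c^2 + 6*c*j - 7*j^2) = c^2 + 6*c*j - 7*j^2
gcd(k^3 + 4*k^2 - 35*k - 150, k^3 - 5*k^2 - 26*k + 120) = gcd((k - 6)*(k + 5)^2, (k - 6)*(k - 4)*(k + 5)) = k^2 - k - 30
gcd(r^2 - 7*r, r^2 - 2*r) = r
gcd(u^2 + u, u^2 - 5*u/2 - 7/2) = u + 1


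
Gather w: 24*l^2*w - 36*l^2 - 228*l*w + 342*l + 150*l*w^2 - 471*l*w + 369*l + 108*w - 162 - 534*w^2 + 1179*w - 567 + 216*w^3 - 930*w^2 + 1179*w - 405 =-36*l^2 + 711*l + 216*w^3 + w^2*(150*l - 1464) + w*(24*l^2 - 699*l + 2466) - 1134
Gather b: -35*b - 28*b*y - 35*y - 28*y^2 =b*(-28*y - 35) - 28*y^2 - 35*y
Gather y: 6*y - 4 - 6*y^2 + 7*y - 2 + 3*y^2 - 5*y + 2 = -3*y^2 + 8*y - 4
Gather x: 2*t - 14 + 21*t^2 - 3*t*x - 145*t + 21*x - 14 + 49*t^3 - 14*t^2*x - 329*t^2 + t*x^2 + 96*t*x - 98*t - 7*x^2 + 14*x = 49*t^3 - 308*t^2 - 241*t + x^2*(t - 7) + x*(-14*t^2 + 93*t + 35) - 28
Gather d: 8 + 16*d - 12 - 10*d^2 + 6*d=-10*d^2 + 22*d - 4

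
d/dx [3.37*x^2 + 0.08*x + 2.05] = 6.74*x + 0.08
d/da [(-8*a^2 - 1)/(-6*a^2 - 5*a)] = (40*a^2 - 12*a - 5)/(a^2*(36*a^2 + 60*a + 25))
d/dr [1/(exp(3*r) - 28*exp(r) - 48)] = (28 - 3*exp(2*r))*exp(r)/(-exp(3*r) + 28*exp(r) + 48)^2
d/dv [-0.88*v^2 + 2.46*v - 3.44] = 2.46 - 1.76*v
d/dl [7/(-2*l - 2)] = 7/(2*(l + 1)^2)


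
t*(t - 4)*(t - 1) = t^3 - 5*t^2 + 4*t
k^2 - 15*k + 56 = (k - 8)*(k - 7)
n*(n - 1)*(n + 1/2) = n^3 - n^2/2 - n/2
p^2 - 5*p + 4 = (p - 4)*(p - 1)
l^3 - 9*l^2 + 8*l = l*(l - 8)*(l - 1)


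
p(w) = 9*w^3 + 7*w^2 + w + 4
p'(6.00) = 1057.00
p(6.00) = 2206.00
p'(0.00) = 1.00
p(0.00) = 4.00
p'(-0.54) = 1.31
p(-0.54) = 4.08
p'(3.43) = 366.67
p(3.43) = 452.97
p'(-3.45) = 274.07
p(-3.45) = -285.71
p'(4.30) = 560.43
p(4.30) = 853.29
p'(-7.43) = 1387.51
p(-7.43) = -3308.55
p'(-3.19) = 231.09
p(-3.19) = -220.11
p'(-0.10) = -0.13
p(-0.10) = 3.96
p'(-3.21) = 234.27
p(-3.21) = -224.77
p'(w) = 27*w^2 + 14*w + 1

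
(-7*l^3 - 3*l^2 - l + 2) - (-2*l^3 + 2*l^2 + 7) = -5*l^3 - 5*l^2 - l - 5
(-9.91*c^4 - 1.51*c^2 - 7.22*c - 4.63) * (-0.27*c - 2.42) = 2.6757*c^5 + 23.9822*c^4 + 0.4077*c^3 + 5.6036*c^2 + 18.7225*c + 11.2046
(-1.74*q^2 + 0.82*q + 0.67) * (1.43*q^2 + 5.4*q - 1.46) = -2.4882*q^4 - 8.2234*q^3 + 7.9265*q^2 + 2.4208*q - 0.9782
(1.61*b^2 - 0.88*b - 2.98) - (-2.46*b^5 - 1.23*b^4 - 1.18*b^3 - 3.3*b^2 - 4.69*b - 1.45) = 2.46*b^5 + 1.23*b^4 + 1.18*b^3 + 4.91*b^2 + 3.81*b - 1.53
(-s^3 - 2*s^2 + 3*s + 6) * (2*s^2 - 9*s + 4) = -2*s^5 + 5*s^4 + 20*s^3 - 23*s^2 - 42*s + 24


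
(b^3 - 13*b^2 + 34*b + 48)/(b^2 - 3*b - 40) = (b^2 - 5*b - 6)/(b + 5)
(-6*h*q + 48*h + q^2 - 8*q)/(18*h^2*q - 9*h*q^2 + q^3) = (q - 8)/(q*(-3*h + q))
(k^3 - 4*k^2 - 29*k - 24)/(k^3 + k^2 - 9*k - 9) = (k - 8)/(k - 3)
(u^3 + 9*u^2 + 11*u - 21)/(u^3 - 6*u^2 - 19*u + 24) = (u + 7)/(u - 8)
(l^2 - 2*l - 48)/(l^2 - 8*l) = (l + 6)/l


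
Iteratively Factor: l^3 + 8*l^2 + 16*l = (l + 4)*(l^2 + 4*l) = l*(l + 4)*(l + 4)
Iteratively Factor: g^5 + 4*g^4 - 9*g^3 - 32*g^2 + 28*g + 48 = (g + 1)*(g^4 + 3*g^3 - 12*g^2 - 20*g + 48) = (g + 1)*(g + 4)*(g^3 - g^2 - 8*g + 12) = (g + 1)*(g + 3)*(g + 4)*(g^2 - 4*g + 4) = (g - 2)*(g + 1)*(g + 3)*(g + 4)*(g - 2)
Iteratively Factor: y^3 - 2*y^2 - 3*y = (y)*(y^2 - 2*y - 3) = y*(y - 3)*(y + 1)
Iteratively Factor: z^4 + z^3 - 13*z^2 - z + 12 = (z - 1)*(z^3 + 2*z^2 - 11*z - 12) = (z - 1)*(z + 4)*(z^2 - 2*z - 3) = (z - 1)*(z + 1)*(z + 4)*(z - 3)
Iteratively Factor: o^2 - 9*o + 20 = (o - 5)*(o - 4)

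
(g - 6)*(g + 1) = g^2 - 5*g - 6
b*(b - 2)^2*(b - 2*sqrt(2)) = b^4 - 4*b^3 - 2*sqrt(2)*b^3 + 4*b^2 + 8*sqrt(2)*b^2 - 8*sqrt(2)*b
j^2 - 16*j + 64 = (j - 8)^2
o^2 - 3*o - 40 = (o - 8)*(o + 5)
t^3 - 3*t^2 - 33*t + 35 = (t - 7)*(t - 1)*(t + 5)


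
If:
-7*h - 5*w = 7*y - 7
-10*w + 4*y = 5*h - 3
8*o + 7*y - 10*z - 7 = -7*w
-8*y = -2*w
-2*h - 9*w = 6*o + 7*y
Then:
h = 19/13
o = 10/27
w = -56/117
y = -14/117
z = -2887/3510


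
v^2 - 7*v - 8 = (v - 8)*(v + 1)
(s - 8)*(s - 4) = s^2 - 12*s + 32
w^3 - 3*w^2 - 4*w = w*(w - 4)*(w + 1)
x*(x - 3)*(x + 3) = x^3 - 9*x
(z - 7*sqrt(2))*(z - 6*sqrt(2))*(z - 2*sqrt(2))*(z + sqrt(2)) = z^4 - 14*sqrt(2)*z^3 + 106*z^2 - 32*sqrt(2)*z - 336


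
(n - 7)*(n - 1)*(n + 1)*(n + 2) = n^4 - 5*n^3 - 15*n^2 + 5*n + 14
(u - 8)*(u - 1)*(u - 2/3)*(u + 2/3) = u^4 - 9*u^3 + 68*u^2/9 + 4*u - 32/9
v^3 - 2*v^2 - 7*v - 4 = (v - 4)*(v + 1)^2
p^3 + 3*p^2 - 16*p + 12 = (p - 2)*(p - 1)*(p + 6)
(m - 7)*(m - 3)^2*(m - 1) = m^4 - 14*m^3 + 64*m^2 - 114*m + 63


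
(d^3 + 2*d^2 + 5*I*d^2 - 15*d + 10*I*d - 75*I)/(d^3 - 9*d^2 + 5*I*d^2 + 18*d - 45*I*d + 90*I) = (d + 5)/(d - 6)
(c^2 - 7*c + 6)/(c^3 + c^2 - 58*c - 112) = (c^2 - 7*c + 6)/(c^3 + c^2 - 58*c - 112)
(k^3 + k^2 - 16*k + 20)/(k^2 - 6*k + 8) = (k^2 + 3*k - 10)/(k - 4)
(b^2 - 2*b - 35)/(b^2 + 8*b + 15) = (b - 7)/(b + 3)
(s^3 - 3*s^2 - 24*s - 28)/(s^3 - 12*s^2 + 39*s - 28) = (s^2 + 4*s + 4)/(s^2 - 5*s + 4)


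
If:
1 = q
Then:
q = 1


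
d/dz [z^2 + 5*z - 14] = 2*z + 5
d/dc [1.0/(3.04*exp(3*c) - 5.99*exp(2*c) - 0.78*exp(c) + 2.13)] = (-9.12*exp(2*c) + 11.98*exp(c) + 0.78)*exp(c)/(3.04*exp(3*c) - 5.99*exp(2*c) - 0.78*exp(c) + 2.13)^2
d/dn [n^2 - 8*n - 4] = 2*n - 8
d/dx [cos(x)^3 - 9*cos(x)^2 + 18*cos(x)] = 3*(sin(x)^2 + 6*cos(x) - 7)*sin(x)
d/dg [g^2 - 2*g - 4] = 2*g - 2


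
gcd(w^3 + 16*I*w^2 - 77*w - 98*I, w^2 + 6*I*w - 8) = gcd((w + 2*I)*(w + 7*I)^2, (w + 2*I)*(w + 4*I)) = w + 2*I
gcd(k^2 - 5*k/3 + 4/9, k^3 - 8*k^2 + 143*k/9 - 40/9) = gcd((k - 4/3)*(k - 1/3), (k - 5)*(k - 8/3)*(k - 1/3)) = k - 1/3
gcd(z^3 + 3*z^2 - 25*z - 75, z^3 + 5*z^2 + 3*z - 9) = z + 3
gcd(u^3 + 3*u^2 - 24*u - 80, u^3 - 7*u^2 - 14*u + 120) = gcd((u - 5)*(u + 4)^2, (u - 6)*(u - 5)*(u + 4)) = u^2 - u - 20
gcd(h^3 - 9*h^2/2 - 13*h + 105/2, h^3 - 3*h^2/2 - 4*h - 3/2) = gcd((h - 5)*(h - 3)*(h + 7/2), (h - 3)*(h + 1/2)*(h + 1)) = h - 3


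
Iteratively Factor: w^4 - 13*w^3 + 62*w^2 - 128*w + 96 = (w - 2)*(w^3 - 11*w^2 + 40*w - 48) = (w - 3)*(w - 2)*(w^2 - 8*w + 16) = (w - 4)*(w - 3)*(w - 2)*(w - 4)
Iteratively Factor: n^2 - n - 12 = (n - 4)*(n + 3)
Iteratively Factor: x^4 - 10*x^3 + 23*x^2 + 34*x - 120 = (x - 5)*(x^3 - 5*x^2 - 2*x + 24) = (x - 5)*(x - 3)*(x^2 - 2*x - 8) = (x - 5)*(x - 4)*(x - 3)*(x + 2)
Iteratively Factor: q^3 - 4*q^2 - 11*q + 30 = (q + 3)*(q^2 - 7*q + 10) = (q - 2)*(q + 3)*(q - 5)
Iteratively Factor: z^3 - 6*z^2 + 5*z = (z - 5)*(z^2 - z) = z*(z - 5)*(z - 1)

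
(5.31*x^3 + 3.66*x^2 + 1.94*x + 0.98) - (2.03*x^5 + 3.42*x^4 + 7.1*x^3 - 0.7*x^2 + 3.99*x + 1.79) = -2.03*x^5 - 3.42*x^4 - 1.79*x^3 + 4.36*x^2 - 2.05*x - 0.81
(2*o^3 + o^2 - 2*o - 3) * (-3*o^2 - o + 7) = -6*o^5 - 5*o^4 + 19*o^3 + 18*o^2 - 11*o - 21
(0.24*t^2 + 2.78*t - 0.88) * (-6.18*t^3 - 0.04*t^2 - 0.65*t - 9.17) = -1.4832*t^5 - 17.19*t^4 + 5.1712*t^3 - 3.9726*t^2 - 24.9206*t + 8.0696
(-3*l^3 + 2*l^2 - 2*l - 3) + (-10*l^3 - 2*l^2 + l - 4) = -13*l^3 - l - 7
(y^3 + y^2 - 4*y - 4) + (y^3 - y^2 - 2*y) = 2*y^3 - 6*y - 4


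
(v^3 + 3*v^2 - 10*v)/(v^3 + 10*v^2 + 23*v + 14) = v*(v^2 + 3*v - 10)/(v^3 + 10*v^2 + 23*v + 14)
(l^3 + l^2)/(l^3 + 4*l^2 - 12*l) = l*(l + 1)/(l^2 + 4*l - 12)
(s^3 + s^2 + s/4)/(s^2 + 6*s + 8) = s*(4*s^2 + 4*s + 1)/(4*(s^2 + 6*s + 8))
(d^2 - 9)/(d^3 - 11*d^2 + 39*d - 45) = (d + 3)/(d^2 - 8*d + 15)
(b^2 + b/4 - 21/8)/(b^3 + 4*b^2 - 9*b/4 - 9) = (4*b + 7)/(2*(2*b^2 + 11*b + 12))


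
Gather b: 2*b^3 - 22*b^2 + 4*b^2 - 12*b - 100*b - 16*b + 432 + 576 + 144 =2*b^3 - 18*b^2 - 128*b + 1152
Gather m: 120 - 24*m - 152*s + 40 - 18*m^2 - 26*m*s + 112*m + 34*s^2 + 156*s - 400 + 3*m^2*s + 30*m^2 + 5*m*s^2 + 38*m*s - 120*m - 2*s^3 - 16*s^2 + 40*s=m^2*(3*s + 12) + m*(5*s^2 + 12*s - 32) - 2*s^3 + 18*s^2 + 44*s - 240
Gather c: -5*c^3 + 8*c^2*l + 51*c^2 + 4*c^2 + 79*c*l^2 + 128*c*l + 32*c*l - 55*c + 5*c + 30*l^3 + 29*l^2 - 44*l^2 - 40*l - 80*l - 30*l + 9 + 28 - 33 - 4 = -5*c^3 + c^2*(8*l + 55) + c*(79*l^2 + 160*l - 50) + 30*l^3 - 15*l^2 - 150*l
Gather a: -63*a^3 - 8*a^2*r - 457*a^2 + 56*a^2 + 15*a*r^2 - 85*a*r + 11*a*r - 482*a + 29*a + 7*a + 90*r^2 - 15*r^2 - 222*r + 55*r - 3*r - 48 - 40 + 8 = -63*a^3 + a^2*(-8*r - 401) + a*(15*r^2 - 74*r - 446) + 75*r^2 - 170*r - 80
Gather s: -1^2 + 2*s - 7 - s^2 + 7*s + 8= -s^2 + 9*s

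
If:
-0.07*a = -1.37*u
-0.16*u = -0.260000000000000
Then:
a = 31.80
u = 1.62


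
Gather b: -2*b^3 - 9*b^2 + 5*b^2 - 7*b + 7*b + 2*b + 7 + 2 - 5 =-2*b^3 - 4*b^2 + 2*b + 4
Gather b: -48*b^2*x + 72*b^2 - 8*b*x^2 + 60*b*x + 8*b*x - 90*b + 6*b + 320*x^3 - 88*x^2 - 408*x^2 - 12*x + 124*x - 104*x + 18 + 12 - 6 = b^2*(72 - 48*x) + b*(-8*x^2 + 68*x - 84) + 320*x^3 - 496*x^2 + 8*x + 24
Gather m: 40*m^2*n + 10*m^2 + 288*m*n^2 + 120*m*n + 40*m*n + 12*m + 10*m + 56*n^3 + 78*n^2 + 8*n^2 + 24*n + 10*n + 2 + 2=m^2*(40*n + 10) + m*(288*n^2 + 160*n + 22) + 56*n^3 + 86*n^2 + 34*n + 4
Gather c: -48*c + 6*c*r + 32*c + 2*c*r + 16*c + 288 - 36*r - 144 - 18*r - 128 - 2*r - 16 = 8*c*r - 56*r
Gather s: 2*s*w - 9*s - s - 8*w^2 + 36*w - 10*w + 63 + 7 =s*(2*w - 10) - 8*w^2 + 26*w + 70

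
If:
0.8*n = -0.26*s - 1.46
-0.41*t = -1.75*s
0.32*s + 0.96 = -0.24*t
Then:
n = -1.59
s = -0.71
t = -3.05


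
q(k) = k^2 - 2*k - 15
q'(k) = 2*k - 2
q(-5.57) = 27.16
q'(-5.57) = -13.14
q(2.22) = -14.51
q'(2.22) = 2.44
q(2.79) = -12.80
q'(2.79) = 3.58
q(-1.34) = -10.52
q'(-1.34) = -4.68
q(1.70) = -15.51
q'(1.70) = 1.40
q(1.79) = -15.38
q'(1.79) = 1.58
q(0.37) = -15.60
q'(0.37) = -1.26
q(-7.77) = 60.91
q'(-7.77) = -17.54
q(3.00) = -12.00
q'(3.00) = 4.00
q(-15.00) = 240.00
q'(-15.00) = -32.00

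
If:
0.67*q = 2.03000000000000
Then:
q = 3.03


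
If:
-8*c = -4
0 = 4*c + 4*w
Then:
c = 1/2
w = -1/2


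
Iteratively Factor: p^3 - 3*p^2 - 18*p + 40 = (p - 5)*(p^2 + 2*p - 8) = (p - 5)*(p + 4)*(p - 2)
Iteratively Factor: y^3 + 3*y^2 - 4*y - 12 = (y + 2)*(y^2 + y - 6) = (y + 2)*(y + 3)*(y - 2)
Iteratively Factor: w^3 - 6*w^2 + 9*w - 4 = (w - 1)*(w^2 - 5*w + 4) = (w - 4)*(w - 1)*(w - 1)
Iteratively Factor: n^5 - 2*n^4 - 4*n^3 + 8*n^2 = (n + 2)*(n^4 - 4*n^3 + 4*n^2) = n*(n + 2)*(n^3 - 4*n^2 + 4*n) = n*(n - 2)*(n + 2)*(n^2 - 2*n) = n*(n - 2)^2*(n + 2)*(n)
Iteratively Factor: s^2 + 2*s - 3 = (s - 1)*(s + 3)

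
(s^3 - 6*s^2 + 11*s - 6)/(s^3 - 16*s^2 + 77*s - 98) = (s^2 - 4*s + 3)/(s^2 - 14*s + 49)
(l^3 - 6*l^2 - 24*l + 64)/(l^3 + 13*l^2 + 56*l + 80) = (l^2 - 10*l + 16)/(l^2 + 9*l + 20)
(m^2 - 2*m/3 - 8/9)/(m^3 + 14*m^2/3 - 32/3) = (m + 2/3)/(m^2 + 6*m + 8)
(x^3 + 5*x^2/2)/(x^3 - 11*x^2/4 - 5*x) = 2*x*(2*x + 5)/(4*x^2 - 11*x - 20)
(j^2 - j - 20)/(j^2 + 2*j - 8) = (j - 5)/(j - 2)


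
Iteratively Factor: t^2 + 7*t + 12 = (t + 4)*(t + 3)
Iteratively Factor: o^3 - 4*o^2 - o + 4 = (o - 4)*(o^2 - 1) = (o - 4)*(o - 1)*(o + 1)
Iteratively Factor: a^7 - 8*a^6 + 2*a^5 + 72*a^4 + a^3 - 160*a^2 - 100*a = (a + 1)*(a^6 - 9*a^5 + 11*a^4 + 61*a^3 - 60*a^2 - 100*a) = (a + 1)^2*(a^5 - 10*a^4 + 21*a^3 + 40*a^2 - 100*a) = a*(a + 1)^2*(a^4 - 10*a^3 + 21*a^2 + 40*a - 100) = a*(a + 1)^2*(a + 2)*(a^3 - 12*a^2 + 45*a - 50) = a*(a - 5)*(a + 1)^2*(a + 2)*(a^2 - 7*a + 10) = a*(a - 5)^2*(a + 1)^2*(a + 2)*(a - 2)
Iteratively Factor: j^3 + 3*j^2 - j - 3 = (j + 1)*(j^2 + 2*j - 3) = (j - 1)*(j + 1)*(j + 3)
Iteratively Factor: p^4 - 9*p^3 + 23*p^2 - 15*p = (p - 1)*(p^3 - 8*p^2 + 15*p) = (p - 3)*(p - 1)*(p^2 - 5*p) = (p - 5)*(p - 3)*(p - 1)*(p)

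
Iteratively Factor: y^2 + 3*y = (y + 3)*(y)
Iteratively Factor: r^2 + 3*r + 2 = (r + 2)*(r + 1)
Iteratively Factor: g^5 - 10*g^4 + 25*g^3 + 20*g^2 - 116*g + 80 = (g - 5)*(g^4 - 5*g^3 + 20*g - 16) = (g - 5)*(g + 2)*(g^3 - 7*g^2 + 14*g - 8) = (g - 5)*(g - 4)*(g + 2)*(g^2 - 3*g + 2) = (g - 5)*(g - 4)*(g - 2)*(g + 2)*(g - 1)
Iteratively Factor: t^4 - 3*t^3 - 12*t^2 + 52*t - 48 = (t - 2)*(t^3 - t^2 - 14*t + 24) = (t - 2)^2*(t^2 + t - 12) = (t - 2)^2*(t + 4)*(t - 3)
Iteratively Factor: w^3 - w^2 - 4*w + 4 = (w - 1)*(w^2 - 4) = (w - 2)*(w - 1)*(w + 2)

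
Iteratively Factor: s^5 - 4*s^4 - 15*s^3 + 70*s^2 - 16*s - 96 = (s - 3)*(s^4 - s^3 - 18*s^2 + 16*s + 32) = (s - 3)*(s - 2)*(s^3 + s^2 - 16*s - 16) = (s - 3)*(s - 2)*(s + 1)*(s^2 - 16) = (s - 4)*(s - 3)*(s - 2)*(s + 1)*(s + 4)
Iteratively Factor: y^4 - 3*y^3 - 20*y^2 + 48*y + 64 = (y + 4)*(y^3 - 7*y^2 + 8*y + 16) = (y + 1)*(y + 4)*(y^2 - 8*y + 16) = (y - 4)*(y + 1)*(y + 4)*(y - 4)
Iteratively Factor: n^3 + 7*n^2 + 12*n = (n)*(n^2 + 7*n + 12) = n*(n + 3)*(n + 4)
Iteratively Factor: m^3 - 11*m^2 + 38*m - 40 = (m - 2)*(m^2 - 9*m + 20) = (m - 4)*(m - 2)*(m - 5)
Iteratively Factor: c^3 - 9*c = (c - 3)*(c^2 + 3*c) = c*(c - 3)*(c + 3)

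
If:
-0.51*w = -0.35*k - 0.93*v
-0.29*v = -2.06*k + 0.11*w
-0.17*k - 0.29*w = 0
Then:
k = 0.00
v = 0.00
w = 0.00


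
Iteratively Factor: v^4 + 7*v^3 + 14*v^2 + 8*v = (v + 4)*(v^3 + 3*v^2 + 2*v) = v*(v + 4)*(v^2 + 3*v + 2) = v*(v + 1)*(v + 4)*(v + 2)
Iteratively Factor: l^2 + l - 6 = (l + 3)*(l - 2)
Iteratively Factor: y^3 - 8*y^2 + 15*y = (y - 5)*(y^2 - 3*y) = y*(y - 5)*(y - 3)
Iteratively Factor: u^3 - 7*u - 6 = (u - 3)*(u^2 + 3*u + 2) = (u - 3)*(u + 2)*(u + 1)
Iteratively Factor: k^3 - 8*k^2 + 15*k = (k - 5)*(k^2 - 3*k) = (k - 5)*(k - 3)*(k)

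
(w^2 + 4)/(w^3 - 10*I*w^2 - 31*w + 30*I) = (w + 2*I)/(w^2 - 8*I*w - 15)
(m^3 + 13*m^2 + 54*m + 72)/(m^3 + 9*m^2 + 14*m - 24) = (m + 3)/(m - 1)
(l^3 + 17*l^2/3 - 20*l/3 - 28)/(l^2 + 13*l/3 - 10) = (3*l^2 - l - 14)/(3*l - 5)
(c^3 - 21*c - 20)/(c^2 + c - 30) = (c^2 + 5*c + 4)/(c + 6)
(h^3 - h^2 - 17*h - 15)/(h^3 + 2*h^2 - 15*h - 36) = (h^2 - 4*h - 5)/(h^2 - h - 12)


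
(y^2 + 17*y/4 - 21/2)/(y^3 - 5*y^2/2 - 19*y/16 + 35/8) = 4*(y + 6)/(4*y^2 - 3*y - 10)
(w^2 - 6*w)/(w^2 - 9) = w*(w - 6)/(w^2 - 9)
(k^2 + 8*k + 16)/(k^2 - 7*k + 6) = (k^2 + 8*k + 16)/(k^2 - 7*k + 6)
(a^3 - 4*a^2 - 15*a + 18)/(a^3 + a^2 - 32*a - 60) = (a^2 + 2*a - 3)/(a^2 + 7*a + 10)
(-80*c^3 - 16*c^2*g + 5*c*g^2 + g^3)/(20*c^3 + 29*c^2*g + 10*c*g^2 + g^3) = (-4*c + g)/(c + g)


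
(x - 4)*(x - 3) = x^2 - 7*x + 12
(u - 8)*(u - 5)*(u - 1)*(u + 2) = u^4 - 12*u^3 + 25*u^2 + 66*u - 80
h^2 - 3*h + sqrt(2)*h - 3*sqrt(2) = (h - 3)*(h + sqrt(2))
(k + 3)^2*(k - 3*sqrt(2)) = k^3 - 3*sqrt(2)*k^2 + 6*k^2 - 18*sqrt(2)*k + 9*k - 27*sqrt(2)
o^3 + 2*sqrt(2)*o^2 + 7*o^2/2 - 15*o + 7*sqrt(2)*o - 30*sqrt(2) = (o - 5/2)*(o + 6)*(o + 2*sqrt(2))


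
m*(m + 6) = m^2 + 6*m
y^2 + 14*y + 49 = (y + 7)^2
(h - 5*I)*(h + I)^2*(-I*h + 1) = -I*h^4 - 2*h^3 - 12*I*h^2 + 14*h + 5*I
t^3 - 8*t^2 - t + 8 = (t - 8)*(t - 1)*(t + 1)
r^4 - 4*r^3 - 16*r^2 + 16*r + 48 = (r - 6)*(r - 2)*(r + 2)^2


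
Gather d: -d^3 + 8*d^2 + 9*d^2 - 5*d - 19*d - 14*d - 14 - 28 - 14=-d^3 + 17*d^2 - 38*d - 56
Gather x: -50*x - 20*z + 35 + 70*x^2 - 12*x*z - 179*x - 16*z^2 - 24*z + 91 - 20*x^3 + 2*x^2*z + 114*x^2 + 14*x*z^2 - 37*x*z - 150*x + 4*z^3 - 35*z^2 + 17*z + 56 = -20*x^3 + x^2*(2*z + 184) + x*(14*z^2 - 49*z - 379) + 4*z^3 - 51*z^2 - 27*z + 182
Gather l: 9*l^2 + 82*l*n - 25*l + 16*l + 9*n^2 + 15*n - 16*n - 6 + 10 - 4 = 9*l^2 + l*(82*n - 9) + 9*n^2 - n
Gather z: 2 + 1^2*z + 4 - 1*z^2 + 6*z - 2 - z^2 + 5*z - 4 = -2*z^2 + 12*z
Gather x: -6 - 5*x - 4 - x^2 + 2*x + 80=-x^2 - 3*x + 70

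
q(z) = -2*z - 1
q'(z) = -2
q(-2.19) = 3.38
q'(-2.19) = -2.00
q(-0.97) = 0.94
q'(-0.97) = -2.00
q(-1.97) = 2.94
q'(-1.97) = -2.00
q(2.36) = -5.72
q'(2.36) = -2.00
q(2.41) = -5.82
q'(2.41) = -2.00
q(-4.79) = 8.58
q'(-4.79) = -2.00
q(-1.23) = 1.46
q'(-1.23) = -2.00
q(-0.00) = -1.00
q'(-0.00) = -2.00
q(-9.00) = 17.00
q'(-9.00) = -2.00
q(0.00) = -1.00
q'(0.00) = -2.00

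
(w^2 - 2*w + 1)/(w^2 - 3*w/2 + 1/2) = 2*(w - 1)/(2*w - 1)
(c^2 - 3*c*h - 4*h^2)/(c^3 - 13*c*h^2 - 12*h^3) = 1/(c + 3*h)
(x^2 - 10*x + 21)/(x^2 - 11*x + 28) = (x - 3)/(x - 4)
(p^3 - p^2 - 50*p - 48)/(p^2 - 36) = (p^2 - 7*p - 8)/(p - 6)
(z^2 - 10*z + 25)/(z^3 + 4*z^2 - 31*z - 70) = (z - 5)/(z^2 + 9*z + 14)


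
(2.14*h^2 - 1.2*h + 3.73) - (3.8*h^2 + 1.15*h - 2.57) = -1.66*h^2 - 2.35*h + 6.3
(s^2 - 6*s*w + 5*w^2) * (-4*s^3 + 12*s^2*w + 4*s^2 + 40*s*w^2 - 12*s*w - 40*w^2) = -4*s^5 + 36*s^4*w + 4*s^4 - 52*s^3*w^2 - 36*s^3*w - 180*s^2*w^3 + 52*s^2*w^2 + 200*s*w^4 + 180*s*w^3 - 200*w^4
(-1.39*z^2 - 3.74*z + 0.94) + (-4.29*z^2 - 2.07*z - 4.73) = -5.68*z^2 - 5.81*z - 3.79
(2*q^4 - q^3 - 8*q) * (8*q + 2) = 16*q^5 - 4*q^4 - 2*q^3 - 64*q^2 - 16*q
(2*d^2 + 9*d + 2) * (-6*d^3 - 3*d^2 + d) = -12*d^5 - 60*d^4 - 37*d^3 + 3*d^2 + 2*d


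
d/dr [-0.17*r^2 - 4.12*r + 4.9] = -0.34*r - 4.12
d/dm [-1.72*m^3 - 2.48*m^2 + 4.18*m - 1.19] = -5.16*m^2 - 4.96*m + 4.18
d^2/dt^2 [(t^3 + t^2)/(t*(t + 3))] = 12/(t^3 + 9*t^2 + 27*t + 27)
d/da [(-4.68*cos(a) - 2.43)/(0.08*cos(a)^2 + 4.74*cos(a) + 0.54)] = (0.3744*sin(a)^2 - 0.3888*cos(a) - 9.3654)*sin(a)/(0.08*cos(a)^2 + 4.74*cos(a) + 0.54)^2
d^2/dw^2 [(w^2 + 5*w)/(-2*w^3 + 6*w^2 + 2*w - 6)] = (-w^6 - 15*w^5 + 42*w^4 - 26*w^3 + 63*w^2 - 135*w - 24)/(w^9 - 9*w^8 + 24*w^7 - 78*w^5 + 54*w^4 + 80*w^3 - 72*w^2 - 27*w + 27)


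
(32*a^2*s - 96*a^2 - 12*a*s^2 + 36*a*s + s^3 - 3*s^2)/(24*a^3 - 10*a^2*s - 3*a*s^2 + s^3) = (-8*a*s + 24*a + s^2 - 3*s)/(-6*a^2 + a*s + s^2)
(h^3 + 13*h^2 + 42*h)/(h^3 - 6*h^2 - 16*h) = (h^2 + 13*h + 42)/(h^2 - 6*h - 16)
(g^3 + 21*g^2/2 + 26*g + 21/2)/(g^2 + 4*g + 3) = (2*g^2 + 15*g + 7)/(2*(g + 1))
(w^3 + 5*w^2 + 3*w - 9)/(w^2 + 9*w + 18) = (w^2 + 2*w - 3)/(w + 6)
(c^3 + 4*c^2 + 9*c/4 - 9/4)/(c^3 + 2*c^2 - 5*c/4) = (2*c^2 + 9*c + 9)/(c*(2*c + 5))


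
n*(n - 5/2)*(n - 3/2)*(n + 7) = n^4 + 3*n^3 - 97*n^2/4 + 105*n/4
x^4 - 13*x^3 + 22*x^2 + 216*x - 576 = (x - 8)*(x - 6)*(x - 3)*(x + 4)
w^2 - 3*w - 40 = (w - 8)*(w + 5)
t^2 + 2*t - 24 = (t - 4)*(t + 6)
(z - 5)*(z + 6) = z^2 + z - 30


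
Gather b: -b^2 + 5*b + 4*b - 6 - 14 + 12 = -b^2 + 9*b - 8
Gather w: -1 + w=w - 1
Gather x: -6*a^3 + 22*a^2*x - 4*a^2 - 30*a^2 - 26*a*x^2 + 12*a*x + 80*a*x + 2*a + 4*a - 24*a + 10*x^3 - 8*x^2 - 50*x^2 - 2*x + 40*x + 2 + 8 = -6*a^3 - 34*a^2 - 18*a + 10*x^3 + x^2*(-26*a - 58) + x*(22*a^2 + 92*a + 38) + 10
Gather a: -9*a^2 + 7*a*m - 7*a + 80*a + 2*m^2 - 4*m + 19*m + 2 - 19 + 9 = -9*a^2 + a*(7*m + 73) + 2*m^2 + 15*m - 8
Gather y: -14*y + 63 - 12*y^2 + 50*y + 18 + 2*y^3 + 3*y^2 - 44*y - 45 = 2*y^3 - 9*y^2 - 8*y + 36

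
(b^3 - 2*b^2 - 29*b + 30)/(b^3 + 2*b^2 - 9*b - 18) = (b^3 - 2*b^2 - 29*b + 30)/(b^3 + 2*b^2 - 9*b - 18)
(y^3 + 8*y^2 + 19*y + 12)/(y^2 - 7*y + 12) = (y^3 + 8*y^2 + 19*y + 12)/(y^2 - 7*y + 12)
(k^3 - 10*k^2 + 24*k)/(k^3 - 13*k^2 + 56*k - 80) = k*(k - 6)/(k^2 - 9*k + 20)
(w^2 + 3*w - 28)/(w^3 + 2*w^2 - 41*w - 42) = (w - 4)/(w^2 - 5*w - 6)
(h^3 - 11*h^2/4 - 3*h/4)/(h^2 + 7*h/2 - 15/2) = h*(4*h^2 - 11*h - 3)/(2*(2*h^2 + 7*h - 15))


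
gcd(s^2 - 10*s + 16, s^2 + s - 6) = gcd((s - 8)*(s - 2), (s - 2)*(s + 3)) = s - 2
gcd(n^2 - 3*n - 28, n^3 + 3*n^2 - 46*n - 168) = n^2 - 3*n - 28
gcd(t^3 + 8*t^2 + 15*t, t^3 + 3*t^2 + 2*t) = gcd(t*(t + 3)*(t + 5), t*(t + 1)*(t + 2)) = t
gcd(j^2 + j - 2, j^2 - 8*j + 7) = j - 1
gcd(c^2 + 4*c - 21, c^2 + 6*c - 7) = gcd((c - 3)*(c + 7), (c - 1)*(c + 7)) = c + 7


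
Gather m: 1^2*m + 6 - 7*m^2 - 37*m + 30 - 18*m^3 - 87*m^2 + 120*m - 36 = -18*m^3 - 94*m^2 + 84*m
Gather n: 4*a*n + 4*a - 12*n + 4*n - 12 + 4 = 4*a + n*(4*a - 8) - 8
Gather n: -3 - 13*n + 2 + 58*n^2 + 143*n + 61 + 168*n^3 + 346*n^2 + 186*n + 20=168*n^3 + 404*n^2 + 316*n + 80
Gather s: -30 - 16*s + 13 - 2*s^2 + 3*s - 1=-2*s^2 - 13*s - 18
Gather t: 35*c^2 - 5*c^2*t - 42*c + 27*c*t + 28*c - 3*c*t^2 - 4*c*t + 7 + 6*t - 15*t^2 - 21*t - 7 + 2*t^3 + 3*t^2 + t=35*c^2 - 14*c + 2*t^3 + t^2*(-3*c - 12) + t*(-5*c^2 + 23*c - 14)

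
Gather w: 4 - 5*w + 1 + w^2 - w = w^2 - 6*w + 5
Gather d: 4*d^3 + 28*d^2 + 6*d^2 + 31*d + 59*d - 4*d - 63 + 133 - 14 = 4*d^3 + 34*d^2 + 86*d + 56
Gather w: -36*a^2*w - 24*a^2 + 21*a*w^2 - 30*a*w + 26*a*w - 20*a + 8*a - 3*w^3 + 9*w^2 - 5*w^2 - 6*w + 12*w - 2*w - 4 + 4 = -24*a^2 - 12*a - 3*w^3 + w^2*(21*a + 4) + w*(-36*a^2 - 4*a + 4)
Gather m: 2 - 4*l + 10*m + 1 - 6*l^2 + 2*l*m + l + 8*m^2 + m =-6*l^2 - 3*l + 8*m^2 + m*(2*l + 11) + 3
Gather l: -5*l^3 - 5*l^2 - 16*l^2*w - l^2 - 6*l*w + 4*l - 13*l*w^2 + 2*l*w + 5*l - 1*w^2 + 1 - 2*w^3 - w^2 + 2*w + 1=-5*l^3 + l^2*(-16*w - 6) + l*(-13*w^2 - 4*w + 9) - 2*w^3 - 2*w^2 + 2*w + 2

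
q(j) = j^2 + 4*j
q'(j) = 2*j + 4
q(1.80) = 10.44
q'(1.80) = 7.60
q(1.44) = 7.83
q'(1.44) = 6.88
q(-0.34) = -1.24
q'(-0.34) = 3.32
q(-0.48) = -1.69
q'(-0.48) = 3.04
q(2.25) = 14.06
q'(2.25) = 8.50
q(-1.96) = -4.00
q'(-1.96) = 0.08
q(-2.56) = -3.69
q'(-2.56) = -1.12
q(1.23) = 6.43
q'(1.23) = 6.46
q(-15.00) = 165.00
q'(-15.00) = -26.00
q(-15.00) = 165.00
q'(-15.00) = -26.00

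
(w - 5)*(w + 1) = w^2 - 4*w - 5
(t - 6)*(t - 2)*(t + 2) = t^3 - 6*t^2 - 4*t + 24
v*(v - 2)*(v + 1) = v^3 - v^2 - 2*v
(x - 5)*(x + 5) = x^2 - 25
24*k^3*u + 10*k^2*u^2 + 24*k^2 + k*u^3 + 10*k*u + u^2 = (4*k + u)*(6*k + u)*(k*u + 1)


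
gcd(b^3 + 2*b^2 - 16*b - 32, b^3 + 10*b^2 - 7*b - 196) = b - 4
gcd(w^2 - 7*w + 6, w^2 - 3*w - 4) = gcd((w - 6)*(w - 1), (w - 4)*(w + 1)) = 1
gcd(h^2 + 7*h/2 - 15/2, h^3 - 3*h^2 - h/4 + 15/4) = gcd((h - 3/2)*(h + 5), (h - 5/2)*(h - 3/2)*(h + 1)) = h - 3/2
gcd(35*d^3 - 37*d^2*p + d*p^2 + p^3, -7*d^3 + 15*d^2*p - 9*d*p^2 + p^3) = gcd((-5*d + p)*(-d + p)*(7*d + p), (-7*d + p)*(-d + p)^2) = -d + p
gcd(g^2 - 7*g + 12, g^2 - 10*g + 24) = g - 4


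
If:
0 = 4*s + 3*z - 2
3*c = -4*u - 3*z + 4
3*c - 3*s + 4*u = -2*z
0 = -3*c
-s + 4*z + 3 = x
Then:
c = 0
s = 2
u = 5/2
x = -7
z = -2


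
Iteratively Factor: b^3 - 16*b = (b)*(b^2 - 16) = b*(b + 4)*(b - 4)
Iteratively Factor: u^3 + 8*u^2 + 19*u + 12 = (u + 4)*(u^2 + 4*u + 3) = (u + 1)*(u + 4)*(u + 3)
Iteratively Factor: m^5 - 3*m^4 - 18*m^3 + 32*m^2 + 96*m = (m + 2)*(m^4 - 5*m^3 - 8*m^2 + 48*m) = (m - 4)*(m + 2)*(m^3 - m^2 - 12*m) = (m - 4)*(m + 2)*(m + 3)*(m^2 - 4*m) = m*(m - 4)*(m + 2)*(m + 3)*(m - 4)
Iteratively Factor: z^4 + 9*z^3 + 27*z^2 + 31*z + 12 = (z + 1)*(z^3 + 8*z^2 + 19*z + 12) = (z + 1)*(z + 4)*(z^2 + 4*z + 3) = (z + 1)^2*(z + 4)*(z + 3)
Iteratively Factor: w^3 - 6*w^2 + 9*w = (w - 3)*(w^2 - 3*w) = (w - 3)^2*(w)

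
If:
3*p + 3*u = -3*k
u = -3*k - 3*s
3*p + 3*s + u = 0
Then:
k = -u/2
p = -u/2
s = u/6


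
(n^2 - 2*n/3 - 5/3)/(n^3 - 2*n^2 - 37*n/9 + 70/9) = 3*(n + 1)/(3*n^2 - n - 14)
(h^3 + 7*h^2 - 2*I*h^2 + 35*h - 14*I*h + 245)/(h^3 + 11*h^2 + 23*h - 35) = (h^2 - 2*I*h + 35)/(h^2 + 4*h - 5)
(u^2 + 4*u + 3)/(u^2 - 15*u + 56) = (u^2 + 4*u + 3)/(u^2 - 15*u + 56)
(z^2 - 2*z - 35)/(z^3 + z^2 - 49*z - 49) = (z + 5)/(z^2 + 8*z + 7)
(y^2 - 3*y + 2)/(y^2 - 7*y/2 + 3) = 2*(y - 1)/(2*y - 3)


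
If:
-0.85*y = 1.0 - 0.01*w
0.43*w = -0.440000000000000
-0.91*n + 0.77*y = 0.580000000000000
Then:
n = -1.64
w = -1.02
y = -1.19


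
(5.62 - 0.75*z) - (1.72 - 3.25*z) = 2.5*z + 3.9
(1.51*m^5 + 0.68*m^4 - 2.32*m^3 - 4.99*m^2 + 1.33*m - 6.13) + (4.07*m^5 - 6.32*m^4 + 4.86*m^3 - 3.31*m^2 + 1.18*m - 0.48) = 5.58*m^5 - 5.64*m^4 + 2.54*m^3 - 8.3*m^2 + 2.51*m - 6.61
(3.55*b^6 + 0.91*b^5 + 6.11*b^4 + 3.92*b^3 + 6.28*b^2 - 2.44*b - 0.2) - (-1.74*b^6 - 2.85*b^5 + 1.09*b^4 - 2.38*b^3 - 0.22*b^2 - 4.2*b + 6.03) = 5.29*b^6 + 3.76*b^5 + 5.02*b^4 + 6.3*b^3 + 6.5*b^2 + 1.76*b - 6.23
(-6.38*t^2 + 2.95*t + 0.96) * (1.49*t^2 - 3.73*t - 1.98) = -9.5062*t^4 + 28.1929*t^3 + 3.0593*t^2 - 9.4218*t - 1.9008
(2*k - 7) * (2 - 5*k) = -10*k^2 + 39*k - 14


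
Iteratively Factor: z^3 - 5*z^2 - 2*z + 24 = (z - 4)*(z^2 - z - 6) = (z - 4)*(z + 2)*(z - 3)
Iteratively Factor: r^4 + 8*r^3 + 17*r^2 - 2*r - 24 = (r + 4)*(r^3 + 4*r^2 + r - 6) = (r + 3)*(r + 4)*(r^2 + r - 2) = (r - 1)*(r + 3)*(r + 4)*(r + 2)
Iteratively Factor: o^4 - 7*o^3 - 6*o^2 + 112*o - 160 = (o - 2)*(o^3 - 5*o^2 - 16*o + 80) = (o - 4)*(o - 2)*(o^2 - o - 20) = (o - 4)*(o - 2)*(o + 4)*(o - 5)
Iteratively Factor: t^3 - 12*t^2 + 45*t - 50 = (t - 5)*(t^2 - 7*t + 10) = (t - 5)*(t - 2)*(t - 5)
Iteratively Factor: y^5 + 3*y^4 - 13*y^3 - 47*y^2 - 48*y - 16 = (y + 1)*(y^4 + 2*y^3 - 15*y^2 - 32*y - 16) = (y + 1)*(y + 4)*(y^3 - 2*y^2 - 7*y - 4) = (y + 1)^2*(y + 4)*(y^2 - 3*y - 4) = (y - 4)*(y + 1)^2*(y + 4)*(y + 1)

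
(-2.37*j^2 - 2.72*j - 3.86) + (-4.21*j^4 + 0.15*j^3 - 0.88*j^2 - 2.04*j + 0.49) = -4.21*j^4 + 0.15*j^3 - 3.25*j^2 - 4.76*j - 3.37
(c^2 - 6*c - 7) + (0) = c^2 - 6*c - 7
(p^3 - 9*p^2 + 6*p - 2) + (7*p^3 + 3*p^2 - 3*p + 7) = 8*p^3 - 6*p^2 + 3*p + 5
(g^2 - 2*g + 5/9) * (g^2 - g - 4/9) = g^4 - 3*g^3 + 19*g^2/9 + g/3 - 20/81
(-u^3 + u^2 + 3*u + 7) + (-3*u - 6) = -u^3 + u^2 + 1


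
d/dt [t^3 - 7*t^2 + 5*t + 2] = 3*t^2 - 14*t + 5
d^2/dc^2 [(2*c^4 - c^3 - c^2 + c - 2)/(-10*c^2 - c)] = 2*(-200*c^6 - 60*c^5 - 6*c^4 - 109*c^3 + 600*c^2 + 60*c + 2)/(c^3*(1000*c^3 + 300*c^2 + 30*c + 1))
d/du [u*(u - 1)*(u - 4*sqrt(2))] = 3*u^2 - 8*sqrt(2)*u - 2*u + 4*sqrt(2)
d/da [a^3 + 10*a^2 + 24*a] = 3*a^2 + 20*a + 24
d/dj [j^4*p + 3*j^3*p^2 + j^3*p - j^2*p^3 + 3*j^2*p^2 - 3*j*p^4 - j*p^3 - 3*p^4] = p*(4*j^3 + 9*j^2*p + 3*j^2 - 2*j*p^2 + 6*j*p - 3*p^3 - p^2)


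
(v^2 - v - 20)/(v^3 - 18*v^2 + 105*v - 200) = (v + 4)/(v^2 - 13*v + 40)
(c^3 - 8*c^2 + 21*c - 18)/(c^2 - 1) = (c^3 - 8*c^2 + 21*c - 18)/(c^2 - 1)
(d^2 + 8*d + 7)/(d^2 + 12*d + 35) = (d + 1)/(d + 5)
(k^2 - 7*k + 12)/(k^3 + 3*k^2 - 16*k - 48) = (k - 3)/(k^2 + 7*k + 12)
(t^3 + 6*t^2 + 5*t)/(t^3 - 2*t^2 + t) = (t^2 + 6*t + 5)/(t^2 - 2*t + 1)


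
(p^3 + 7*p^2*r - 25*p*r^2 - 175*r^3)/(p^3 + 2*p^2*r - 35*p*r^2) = (p + 5*r)/p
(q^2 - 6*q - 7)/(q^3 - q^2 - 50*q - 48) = (q - 7)/(q^2 - 2*q - 48)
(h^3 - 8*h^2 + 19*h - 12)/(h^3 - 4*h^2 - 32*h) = (-h^3 + 8*h^2 - 19*h + 12)/(h*(-h^2 + 4*h + 32))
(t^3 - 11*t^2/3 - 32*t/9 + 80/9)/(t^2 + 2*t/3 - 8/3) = (3*t^2 - 7*t - 20)/(3*(t + 2))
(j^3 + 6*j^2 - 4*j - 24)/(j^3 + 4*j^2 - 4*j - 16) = (j + 6)/(j + 4)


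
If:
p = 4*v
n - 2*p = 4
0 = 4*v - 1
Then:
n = 6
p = 1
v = 1/4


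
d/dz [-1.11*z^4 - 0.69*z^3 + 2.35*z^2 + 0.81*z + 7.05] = -4.44*z^3 - 2.07*z^2 + 4.7*z + 0.81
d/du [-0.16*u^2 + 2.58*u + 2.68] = 2.58 - 0.32*u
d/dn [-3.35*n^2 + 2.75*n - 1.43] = 2.75 - 6.7*n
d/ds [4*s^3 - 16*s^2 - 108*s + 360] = 12*s^2 - 32*s - 108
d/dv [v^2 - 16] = 2*v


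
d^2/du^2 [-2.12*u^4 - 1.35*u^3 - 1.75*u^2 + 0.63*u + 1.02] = -25.44*u^2 - 8.1*u - 3.5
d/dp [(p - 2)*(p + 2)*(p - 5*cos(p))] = 5*p^2*sin(p) + 3*p^2 - 10*p*cos(p) - 20*sin(p) - 4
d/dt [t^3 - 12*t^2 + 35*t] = 3*t^2 - 24*t + 35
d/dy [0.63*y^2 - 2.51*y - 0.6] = 1.26*y - 2.51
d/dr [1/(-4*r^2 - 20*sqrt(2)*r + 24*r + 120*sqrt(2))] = (2*r - 6 + 5*sqrt(2))/(4*(r^2 - 6*r + 5*sqrt(2)*r - 30*sqrt(2))^2)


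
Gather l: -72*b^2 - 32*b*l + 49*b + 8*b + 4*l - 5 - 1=-72*b^2 + 57*b + l*(4 - 32*b) - 6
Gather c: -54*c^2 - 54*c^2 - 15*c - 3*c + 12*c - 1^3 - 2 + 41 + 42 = -108*c^2 - 6*c + 80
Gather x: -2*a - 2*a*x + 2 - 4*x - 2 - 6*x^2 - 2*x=-2*a - 6*x^2 + x*(-2*a - 6)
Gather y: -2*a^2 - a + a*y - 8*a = -2*a^2 + a*y - 9*a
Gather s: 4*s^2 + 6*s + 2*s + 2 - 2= 4*s^2 + 8*s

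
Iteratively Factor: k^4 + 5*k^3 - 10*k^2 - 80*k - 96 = (k - 4)*(k^3 + 9*k^2 + 26*k + 24) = (k - 4)*(k + 3)*(k^2 + 6*k + 8) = (k - 4)*(k + 2)*(k + 3)*(k + 4)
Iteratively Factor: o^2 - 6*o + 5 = (o - 1)*(o - 5)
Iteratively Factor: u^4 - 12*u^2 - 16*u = (u + 2)*(u^3 - 2*u^2 - 8*u) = u*(u + 2)*(u^2 - 2*u - 8) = u*(u + 2)^2*(u - 4)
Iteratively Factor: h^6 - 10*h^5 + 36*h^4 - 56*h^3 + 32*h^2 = (h)*(h^5 - 10*h^4 + 36*h^3 - 56*h^2 + 32*h) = h^2*(h^4 - 10*h^3 + 36*h^2 - 56*h + 32) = h^2*(h - 2)*(h^3 - 8*h^2 + 20*h - 16) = h^2*(h - 2)^2*(h^2 - 6*h + 8) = h^2*(h - 2)^3*(h - 4)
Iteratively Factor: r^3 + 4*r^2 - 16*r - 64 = (r + 4)*(r^2 - 16) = (r - 4)*(r + 4)*(r + 4)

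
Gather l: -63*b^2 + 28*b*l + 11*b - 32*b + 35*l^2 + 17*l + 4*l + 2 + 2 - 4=-63*b^2 - 21*b + 35*l^2 + l*(28*b + 21)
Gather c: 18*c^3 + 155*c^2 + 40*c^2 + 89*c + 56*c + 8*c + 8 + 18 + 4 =18*c^3 + 195*c^2 + 153*c + 30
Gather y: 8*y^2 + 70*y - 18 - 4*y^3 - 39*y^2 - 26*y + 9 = -4*y^3 - 31*y^2 + 44*y - 9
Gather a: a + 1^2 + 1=a + 2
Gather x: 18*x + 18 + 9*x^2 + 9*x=9*x^2 + 27*x + 18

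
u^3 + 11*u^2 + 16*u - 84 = (u - 2)*(u + 6)*(u + 7)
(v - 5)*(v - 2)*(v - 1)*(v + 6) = v^4 - 2*v^3 - 31*v^2 + 92*v - 60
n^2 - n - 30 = (n - 6)*(n + 5)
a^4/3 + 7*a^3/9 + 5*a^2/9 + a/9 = a*(a/3 + 1/3)*(a + 1/3)*(a + 1)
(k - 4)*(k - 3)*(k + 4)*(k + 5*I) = k^4 - 3*k^3 + 5*I*k^3 - 16*k^2 - 15*I*k^2 + 48*k - 80*I*k + 240*I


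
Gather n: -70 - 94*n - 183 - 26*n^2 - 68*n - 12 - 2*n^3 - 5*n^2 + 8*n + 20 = -2*n^3 - 31*n^2 - 154*n - 245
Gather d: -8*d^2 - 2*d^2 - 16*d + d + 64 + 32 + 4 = -10*d^2 - 15*d + 100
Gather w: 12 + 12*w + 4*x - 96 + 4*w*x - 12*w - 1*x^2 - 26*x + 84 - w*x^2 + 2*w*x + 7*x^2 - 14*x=w*(-x^2 + 6*x) + 6*x^2 - 36*x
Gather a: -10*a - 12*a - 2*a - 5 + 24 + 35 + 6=60 - 24*a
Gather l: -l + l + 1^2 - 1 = 0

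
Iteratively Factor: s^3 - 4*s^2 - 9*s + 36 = (s + 3)*(s^2 - 7*s + 12) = (s - 3)*(s + 3)*(s - 4)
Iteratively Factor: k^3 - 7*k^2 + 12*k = (k - 3)*(k^2 - 4*k) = (k - 4)*(k - 3)*(k)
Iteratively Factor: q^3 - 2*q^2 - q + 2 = (q + 1)*(q^2 - 3*q + 2) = (q - 1)*(q + 1)*(q - 2)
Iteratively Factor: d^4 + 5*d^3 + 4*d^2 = (d)*(d^3 + 5*d^2 + 4*d) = d*(d + 4)*(d^2 + d) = d*(d + 1)*(d + 4)*(d)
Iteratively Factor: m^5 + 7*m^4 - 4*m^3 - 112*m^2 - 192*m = (m)*(m^4 + 7*m^3 - 4*m^2 - 112*m - 192) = m*(m + 3)*(m^3 + 4*m^2 - 16*m - 64) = m*(m + 3)*(m + 4)*(m^2 - 16) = m*(m + 3)*(m + 4)^2*(m - 4)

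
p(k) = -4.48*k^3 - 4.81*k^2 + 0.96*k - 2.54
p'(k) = -13.44*k^2 - 9.62*k + 0.96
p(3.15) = -187.27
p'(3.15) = -162.70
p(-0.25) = -3.01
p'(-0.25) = 2.52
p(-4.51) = 306.26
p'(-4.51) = -229.02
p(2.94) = -155.14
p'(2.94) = -143.49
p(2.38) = -87.90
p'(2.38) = -98.07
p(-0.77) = -4.09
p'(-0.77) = 0.40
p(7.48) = -2139.40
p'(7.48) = -822.97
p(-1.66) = 3.10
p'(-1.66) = -20.11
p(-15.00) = 14020.81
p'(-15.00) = -2878.74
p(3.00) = -163.91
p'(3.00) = -148.86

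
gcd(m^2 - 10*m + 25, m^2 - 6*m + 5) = m - 5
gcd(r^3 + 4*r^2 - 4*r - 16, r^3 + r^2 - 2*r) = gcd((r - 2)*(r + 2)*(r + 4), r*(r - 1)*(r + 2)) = r + 2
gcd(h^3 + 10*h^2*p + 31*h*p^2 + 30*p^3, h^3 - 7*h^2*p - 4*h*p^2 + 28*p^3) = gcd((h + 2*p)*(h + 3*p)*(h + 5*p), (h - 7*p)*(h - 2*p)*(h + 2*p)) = h + 2*p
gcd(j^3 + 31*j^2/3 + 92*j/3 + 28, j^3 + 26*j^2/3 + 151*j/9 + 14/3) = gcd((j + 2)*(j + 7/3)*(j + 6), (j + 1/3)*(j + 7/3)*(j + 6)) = j^2 + 25*j/3 + 14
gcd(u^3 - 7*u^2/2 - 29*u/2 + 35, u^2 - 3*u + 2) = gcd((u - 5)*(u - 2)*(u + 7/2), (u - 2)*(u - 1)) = u - 2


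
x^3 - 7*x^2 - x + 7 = (x - 7)*(x - 1)*(x + 1)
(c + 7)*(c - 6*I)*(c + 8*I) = c^3 + 7*c^2 + 2*I*c^2 + 48*c + 14*I*c + 336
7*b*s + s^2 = s*(7*b + s)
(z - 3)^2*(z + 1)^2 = z^4 - 4*z^3 - 2*z^2 + 12*z + 9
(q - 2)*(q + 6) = q^2 + 4*q - 12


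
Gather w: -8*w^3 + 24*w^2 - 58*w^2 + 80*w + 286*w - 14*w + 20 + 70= -8*w^3 - 34*w^2 + 352*w + 90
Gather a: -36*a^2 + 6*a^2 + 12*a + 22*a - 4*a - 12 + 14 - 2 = -30*a^2 + 30*a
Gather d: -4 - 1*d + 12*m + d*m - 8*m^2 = d*(m - 1) - 8*m^2 + 12*m - 4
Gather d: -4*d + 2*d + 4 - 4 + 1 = 1 - 2*d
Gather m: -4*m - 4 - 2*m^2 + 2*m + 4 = -2*m^2 - 2*m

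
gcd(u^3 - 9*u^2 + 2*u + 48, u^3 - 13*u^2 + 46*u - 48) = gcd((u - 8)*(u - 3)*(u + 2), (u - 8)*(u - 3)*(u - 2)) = u^2 - 11*u + 24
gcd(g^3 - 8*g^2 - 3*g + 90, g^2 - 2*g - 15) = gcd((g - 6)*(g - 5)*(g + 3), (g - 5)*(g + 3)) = g^2 - 2*g - 15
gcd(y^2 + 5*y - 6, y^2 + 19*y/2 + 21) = y + 6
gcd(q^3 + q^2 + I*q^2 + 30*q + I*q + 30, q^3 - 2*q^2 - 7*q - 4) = q + 1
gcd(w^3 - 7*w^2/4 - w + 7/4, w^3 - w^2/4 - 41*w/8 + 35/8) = w^2 - 11*w/4 + 7/4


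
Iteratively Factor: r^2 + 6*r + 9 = (r + 3)*(r + 3)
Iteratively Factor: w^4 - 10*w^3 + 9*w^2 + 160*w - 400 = (w - 5)*(w^3 - 5*w^2 - 16*w + 80) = (w - 5)*(w + 4)*(w^2 - 9*w + 20) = (w - 5)*(w - 4)*(w + 4)*(w - 5)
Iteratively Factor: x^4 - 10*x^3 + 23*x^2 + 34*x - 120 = (x - 4)*(x^3 - 6*x^2 - x + 30) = (x - 4)*(x + 2)*(x^2 - 8*x + 15) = (x - 5)*(x - 4)*(x + 2)*(x - 3)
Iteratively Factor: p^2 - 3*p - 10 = (p - 5)*(p + 2)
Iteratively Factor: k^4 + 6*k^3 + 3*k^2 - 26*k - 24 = (k + 4)*(k^3 + 2*k^2 - 5*k - 6) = (k - 2)*(k + 4)*(k^2 + 4*k + 3) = (k - 2)*(k + 1)*(k + 4)*(k + 3)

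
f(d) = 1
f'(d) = 0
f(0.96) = 1.00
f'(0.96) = 0.00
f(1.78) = 1.00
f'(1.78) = 0.00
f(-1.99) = 1.00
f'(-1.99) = 0.00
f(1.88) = 1.00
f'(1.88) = 0.00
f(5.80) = 1.00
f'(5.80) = 0.00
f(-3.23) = 1.00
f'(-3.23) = 0.00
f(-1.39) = 1.00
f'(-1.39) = 0.00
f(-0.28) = 1.00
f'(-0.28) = 0.00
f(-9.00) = 1.00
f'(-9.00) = 0.00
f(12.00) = 1.00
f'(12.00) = 0.00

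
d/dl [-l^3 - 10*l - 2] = -3*l^2 - 10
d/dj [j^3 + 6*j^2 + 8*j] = 3*j^2 + 12*j + 8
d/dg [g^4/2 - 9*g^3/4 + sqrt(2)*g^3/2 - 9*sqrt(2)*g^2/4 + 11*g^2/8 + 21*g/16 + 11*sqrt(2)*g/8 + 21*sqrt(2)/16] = 2*g^3 - 27*g^2/4 + 3*sqrt(2)*g^2/2 - 9*sqrt(2)*g/2 + 11*g/4 + 21/16 + 11*sqrt(2)/8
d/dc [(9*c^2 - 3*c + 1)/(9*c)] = 1 - 1/(9*c^2)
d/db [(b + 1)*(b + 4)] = 2*b + 5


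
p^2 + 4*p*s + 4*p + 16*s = (p + 4)*(p + 4*s)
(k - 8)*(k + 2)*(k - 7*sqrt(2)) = k^3 - 7*sqrt(2)*k^2 - 6*k^2 - 16*k + 42*sqrt(2)*k + 112*sqrt(2)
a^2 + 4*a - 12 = (a - 2)*(a + 6)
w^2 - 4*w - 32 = (w - 8)*(w + 4)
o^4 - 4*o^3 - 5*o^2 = o^2*(o - 5)*(o + 1)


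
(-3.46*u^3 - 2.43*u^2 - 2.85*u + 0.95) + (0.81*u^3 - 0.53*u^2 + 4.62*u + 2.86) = -2.65*u^3 - 2.96*u^2 + 1.77*u + 3.81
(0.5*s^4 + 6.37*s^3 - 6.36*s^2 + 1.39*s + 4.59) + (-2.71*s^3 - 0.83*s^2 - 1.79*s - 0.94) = 0.5*s^4 + 3.66*s^3 - 7.19*s^2 - 0.4*s + 3.65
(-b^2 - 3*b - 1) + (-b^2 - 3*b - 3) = -2*b^2 - 6*b - 4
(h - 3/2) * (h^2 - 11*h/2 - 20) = h^3 - 7*h^2 - 47*h/4 + 30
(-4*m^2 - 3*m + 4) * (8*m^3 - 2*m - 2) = -32*m^5 - 24*m^4 + 40*m^3 + 14*m^2 - 2*m - 8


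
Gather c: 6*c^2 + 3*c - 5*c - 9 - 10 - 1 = 6*c^2 - 2*c - 20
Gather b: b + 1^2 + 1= b + 2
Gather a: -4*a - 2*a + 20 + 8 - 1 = 27 - 6*a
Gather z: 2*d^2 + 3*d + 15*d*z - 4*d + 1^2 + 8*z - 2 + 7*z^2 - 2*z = 2*d^2 - d + 7*z^2 + z*(15*d + 6) - 1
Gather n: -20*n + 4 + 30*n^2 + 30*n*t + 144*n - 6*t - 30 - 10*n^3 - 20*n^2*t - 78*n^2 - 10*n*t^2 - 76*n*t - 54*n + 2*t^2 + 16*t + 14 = -10*n^3 + n^2*(-20*t - 48) + n*(-10*t^2 - 46*t + 70) + 2*t^2 + 10*t - 12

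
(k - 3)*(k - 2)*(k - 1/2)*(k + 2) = k^4 - 7*k^3/2 - 5*k^2/2 + 14*k - 6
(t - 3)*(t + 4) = t^2 + t - 12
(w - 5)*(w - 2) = w^2 - 7*w + 10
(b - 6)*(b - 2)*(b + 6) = b^3 - 2*b^2 - 36*b + 72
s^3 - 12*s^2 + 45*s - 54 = (s - 6)*(s - 3)^2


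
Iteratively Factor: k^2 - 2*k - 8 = (k + 2)*(k - 4)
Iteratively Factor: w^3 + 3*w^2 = (w)*(w^2 + 3*w) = w^2*(w + 3)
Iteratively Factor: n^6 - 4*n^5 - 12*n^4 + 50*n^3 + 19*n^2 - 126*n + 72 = (n + 2)*(n^5 - 6*n^4 + 50*n^2 - 81*n + 36) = (n - 1)*(n + 2)*(n^4 - 5*n^3 - 5*n^2 + 45*n - 36) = (n - 4)*(n - 1)*(n + 2)*(n^3 - n^2 - 9*n + 9) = (n - 4)*(n - 1)*(n + 2)*(n + 3)*(n^2 - 4*n + 3) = (n - 4)*(n - 3)*(n - 1)*(n + 2)*(n + 3)*(n - 1)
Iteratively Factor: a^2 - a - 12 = (a - 4)*(a + 3)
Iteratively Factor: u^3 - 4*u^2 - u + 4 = (u - 4)*(u^2 - 1) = (u - 4)*(u - 1)*(u + 1)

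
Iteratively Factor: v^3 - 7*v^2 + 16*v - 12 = (v - 2)*(v^2 - 5*v + 6) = (v - 2)^2*(v - 3)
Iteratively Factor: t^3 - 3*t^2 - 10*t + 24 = (t - 4)*(t^2 + t - 6) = (t - 4)*(t - 2)*(t + 3)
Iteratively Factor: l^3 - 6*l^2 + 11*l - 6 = (l - 2)*(l^2 - 4*l + 3) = (l - 3)*(l - 2)*(l - 1)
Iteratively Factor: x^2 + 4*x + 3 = (x + 1)*(x + 3)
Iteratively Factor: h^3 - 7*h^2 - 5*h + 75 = (h - 5)*(h^2 - 2*h - 15) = (h - 5)^2*(h + 3)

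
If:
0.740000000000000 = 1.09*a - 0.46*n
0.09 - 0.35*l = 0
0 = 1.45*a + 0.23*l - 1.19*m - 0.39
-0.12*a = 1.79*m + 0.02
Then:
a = 0.21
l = 0.26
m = -0.03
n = -1.12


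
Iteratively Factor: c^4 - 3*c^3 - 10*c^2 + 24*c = (c - 4)*(c^3 + c^2 - 6*c) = c*(c - 4)*(c^2 + c - 6) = c*(c - 4)*(c + 3)*(c - 2)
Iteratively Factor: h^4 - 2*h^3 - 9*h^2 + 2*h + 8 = (h + 2)*(h^3 - 4*h^2 - h + 4) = (h - 4)*(h + 2)*(h^2 - 1) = (h - 4)*(h - 1)*(h + 2)*(h + 1)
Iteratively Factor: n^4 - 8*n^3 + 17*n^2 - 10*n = (n - 5)*(n^3 - 3*n^2 + 2*n) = (n - 5)*(n - 1)*(n^2 - 2*n) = (n - 5)*(n - 2)*(n - 1)*(n)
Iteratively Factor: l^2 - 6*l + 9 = (l - 3)*(l - 3)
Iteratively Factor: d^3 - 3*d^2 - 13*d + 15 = (d - 5)*(d^2 + 2*d - 3) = (d - 5)*(d + 3)*(d - 1)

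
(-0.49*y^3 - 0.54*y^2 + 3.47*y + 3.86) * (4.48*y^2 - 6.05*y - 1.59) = -2.1952*y^5 + 0.545299999999999*y^4 + 19.5917*y^3 - 2.8421*y^2 - 28.8703*y - 6.1374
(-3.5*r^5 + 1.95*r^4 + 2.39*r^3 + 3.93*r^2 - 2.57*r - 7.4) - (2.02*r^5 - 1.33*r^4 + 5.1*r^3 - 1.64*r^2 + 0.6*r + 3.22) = -5.52*r^5 + 3.28*r^4 - 2.71*r^3 + 5.57*r^2 - 3.17*r - 10.62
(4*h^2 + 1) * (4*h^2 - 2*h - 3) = 16*h^4 - 8*h^3 - 8*h^2 - 2*h - 3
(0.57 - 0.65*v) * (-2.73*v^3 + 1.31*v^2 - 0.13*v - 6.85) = 1.7745*v^4 - 2.4076*v^3 + 0.8312*v^2 + 4.3784*v - 3.9045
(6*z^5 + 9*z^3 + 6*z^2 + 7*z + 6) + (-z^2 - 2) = 6*z^5 + 9*z^3 + 5*z^2 + 7*z + 4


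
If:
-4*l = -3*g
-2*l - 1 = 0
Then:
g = -2/3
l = -1/2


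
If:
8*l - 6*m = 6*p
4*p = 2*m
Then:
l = 9*p/4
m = 2*p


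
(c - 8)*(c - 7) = c^2 - 15*c + 56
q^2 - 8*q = q*(q - 8)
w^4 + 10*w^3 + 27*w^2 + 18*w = w*(w + 1)*(w + 3)*(w + 6)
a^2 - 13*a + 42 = (a - 7)*(a - 6)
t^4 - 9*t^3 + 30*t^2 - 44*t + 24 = (t - 3)*(t - 2)^3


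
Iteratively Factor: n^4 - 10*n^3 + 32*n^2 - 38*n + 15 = (n - 5)*(n^3 - 5*n^2 + 7*n - 3) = (n - 5)*(n - 3)*(n^2 - 2*n + 1) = (n - 5)*(n - 3)*(n - 1)*(n - 1)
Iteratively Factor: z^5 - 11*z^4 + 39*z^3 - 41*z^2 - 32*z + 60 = (z - 2)*(z^4 - 9*z^3 + 21*z^2 + z - 30) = (z - 3)*(z - 2)*(z^3 - 6*z^2 + 3*z + 10) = (z - 3)*(z - 2)*(z + 1)*(z^2 - 7*z + 10) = (z - 5)*(z - 3)*(z - 2)*(z + 1)*(z - 2)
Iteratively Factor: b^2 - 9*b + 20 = (b - 4)*(b - 5)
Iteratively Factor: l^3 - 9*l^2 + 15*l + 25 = (l - 5)*(l^2 - 4*l - 5) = (l - 5)^2*(l + 1)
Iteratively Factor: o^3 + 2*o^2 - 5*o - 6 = (o + 3)*(o^2 - o - 2) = (o - 2)*(o + 3)*(o + 1)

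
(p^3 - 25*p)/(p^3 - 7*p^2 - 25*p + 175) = p/(p - 7)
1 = 1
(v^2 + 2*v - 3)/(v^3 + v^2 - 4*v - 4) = (v^2 + 2*v - 3)/(v^3 + v^2 - 4*v - 4)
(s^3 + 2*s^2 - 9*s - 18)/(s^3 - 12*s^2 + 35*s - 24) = (s^2 + 5*s + 6)/(s^2 - 9*s + 8)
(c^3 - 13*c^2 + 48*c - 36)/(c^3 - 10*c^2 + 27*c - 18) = (c - 6)/(c - 3)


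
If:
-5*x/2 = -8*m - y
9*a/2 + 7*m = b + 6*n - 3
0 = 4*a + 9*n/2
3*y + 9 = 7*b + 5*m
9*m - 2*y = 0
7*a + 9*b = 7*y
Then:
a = -477/1133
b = 4067/2266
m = 475/1133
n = 424/1133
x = 2375/1133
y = 4275/2266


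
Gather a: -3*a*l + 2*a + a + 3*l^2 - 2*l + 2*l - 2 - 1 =a*(3 - 3*l) + 3*l^2 - 3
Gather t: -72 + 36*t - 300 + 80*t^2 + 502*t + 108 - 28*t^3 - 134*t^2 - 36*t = -28*t^3 - 54*t^2 + 502*t - 264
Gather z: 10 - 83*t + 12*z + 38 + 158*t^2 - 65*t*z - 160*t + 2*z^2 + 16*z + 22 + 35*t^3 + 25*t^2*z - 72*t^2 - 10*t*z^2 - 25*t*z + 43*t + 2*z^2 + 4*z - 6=35*t^3 + 86*t^2 - 200*t + z^2*(4 - 10*t) + z*(25*t^2 - 90*t + 32) + 64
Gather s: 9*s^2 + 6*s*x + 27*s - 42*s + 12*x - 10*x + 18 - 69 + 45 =9*s^2 + s*(6*x - 15) + 2*x - 6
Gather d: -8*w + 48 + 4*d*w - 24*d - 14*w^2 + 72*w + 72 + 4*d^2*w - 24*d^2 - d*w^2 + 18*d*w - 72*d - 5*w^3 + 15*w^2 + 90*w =d^2*(4*w - 24) + d*(-w^2 + 22*w - 96) - 5*w^3 + w^2 + 154*w + 120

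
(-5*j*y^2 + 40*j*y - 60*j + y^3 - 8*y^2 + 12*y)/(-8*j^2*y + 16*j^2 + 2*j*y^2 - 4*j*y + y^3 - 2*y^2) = (-5*j*y + 30*j + y^2 - 6*y)/(-8*j^2 + 2*j*y + y^2)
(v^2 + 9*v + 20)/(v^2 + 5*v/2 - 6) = 2*(v + 5)/(2*v - 3)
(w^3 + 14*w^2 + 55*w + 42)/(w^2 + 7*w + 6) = w + 7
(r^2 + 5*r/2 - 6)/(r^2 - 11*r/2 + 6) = (r + 4)/(r - 4)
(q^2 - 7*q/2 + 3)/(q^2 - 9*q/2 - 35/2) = (-2*q^2 + 7*q - 6)/(-2*q^2 + 9*q + 35)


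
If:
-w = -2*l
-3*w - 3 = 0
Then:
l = -1/2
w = -1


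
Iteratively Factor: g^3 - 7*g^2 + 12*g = (g)*(g^2 - 7*g + 12) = g*(g - 3)*(g - 4)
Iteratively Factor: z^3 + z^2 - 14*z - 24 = (z + 3)*(z^2 - 2*z - 8) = (z - 4)*(z + 3)*(z + 2)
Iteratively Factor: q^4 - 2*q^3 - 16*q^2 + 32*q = (q - 2)*(q^3 - 16*q) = q*(q - 2)*(q^2 - 16) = q*(q - 2)*(q + 4)*(q - 4)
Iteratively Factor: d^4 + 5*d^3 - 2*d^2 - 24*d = (d + 4)*(d^3 + d^2 - 6*d) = d*(d + 4)*(d^2 + d - 6) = d*(d + 3)*(d + 4)*(d - 2)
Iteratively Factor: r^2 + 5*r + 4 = (r + 1)*(r + 4)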